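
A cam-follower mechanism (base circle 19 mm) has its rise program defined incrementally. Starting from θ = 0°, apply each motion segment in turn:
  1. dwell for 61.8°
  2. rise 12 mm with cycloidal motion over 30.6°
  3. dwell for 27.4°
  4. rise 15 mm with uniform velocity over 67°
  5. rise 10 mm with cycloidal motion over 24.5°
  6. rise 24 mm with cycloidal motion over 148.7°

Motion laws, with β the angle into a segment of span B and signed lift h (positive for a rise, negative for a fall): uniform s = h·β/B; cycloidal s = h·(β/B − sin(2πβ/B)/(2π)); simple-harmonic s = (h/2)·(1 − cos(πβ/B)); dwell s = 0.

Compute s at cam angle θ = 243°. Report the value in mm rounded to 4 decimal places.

seg 1 [0°–61.8°] dwell: s stays 0.0000
seg 2 [61.8°–92.4°] cycloidal, h=12: full span → s += 12 → s = 12.0000
seg 3 [92.4°–119.8°] dwell: s stays 12.0000
seg 4 [119.8°–186.8°] uniform, h=15: full span → s += 15 → s = 27.0000
seg 5 [186.8°–211.3°] cycloidal, h=10: full span → s += 10 → s = 37.0000
seg 6 [211.3°–360°] cycloidal, h=24: θ=243° here. β=31.7, B=148.7. 24·(0.2132 − sin(2π·0.2132)/(2π)) = 1.3984 → s = 38.3984

38.3984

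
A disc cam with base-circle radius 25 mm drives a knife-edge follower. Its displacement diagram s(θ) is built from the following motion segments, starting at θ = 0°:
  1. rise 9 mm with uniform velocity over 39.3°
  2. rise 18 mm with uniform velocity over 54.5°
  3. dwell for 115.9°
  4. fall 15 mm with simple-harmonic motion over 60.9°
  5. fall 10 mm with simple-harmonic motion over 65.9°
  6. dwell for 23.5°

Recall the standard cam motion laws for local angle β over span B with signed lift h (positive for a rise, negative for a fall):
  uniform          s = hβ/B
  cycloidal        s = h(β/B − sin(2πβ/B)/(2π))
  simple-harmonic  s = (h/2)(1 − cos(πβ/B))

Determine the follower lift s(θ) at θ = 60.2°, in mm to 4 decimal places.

seg 1 [0°–39.3°] uniform, h=9: full span → s += 9 → s = 9.0000
seg 2 [39.3°–93.8°] uniform, h=18: θ=60.2° here. β=20.9, B=54.5. 18·20.9/54.5 = 6.9028 → s = 15.9028

15.9028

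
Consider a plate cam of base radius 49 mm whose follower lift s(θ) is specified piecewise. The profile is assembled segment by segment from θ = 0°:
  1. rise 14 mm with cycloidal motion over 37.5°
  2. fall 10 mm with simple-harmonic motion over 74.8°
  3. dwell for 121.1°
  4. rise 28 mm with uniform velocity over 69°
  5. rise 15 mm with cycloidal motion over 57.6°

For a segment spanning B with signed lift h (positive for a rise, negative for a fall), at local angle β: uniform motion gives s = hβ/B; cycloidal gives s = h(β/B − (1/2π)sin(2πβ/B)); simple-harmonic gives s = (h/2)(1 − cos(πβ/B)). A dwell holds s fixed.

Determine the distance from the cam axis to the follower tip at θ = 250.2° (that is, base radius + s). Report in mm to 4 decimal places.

seg 1 [0°–37.5°] cycloidal, h=14: full span → s += 14 → s = 14.0000
seg 2 [37.5°–112.3°] simple-harmonic, h=-10: full span → s += -10 → s = 4.0000
seg 3 [112.3°–233.4°] dwell: s stays 4.0000
seg 4 [233.4°–302.4°] uniform, h=28: θ=250.2° here. β=16.8, B=69. 28·16.8/69 = 6.8174 → s = 10.8174
radial distance = base radius + s = 49 + 10.8174 = 59.8174

59.8174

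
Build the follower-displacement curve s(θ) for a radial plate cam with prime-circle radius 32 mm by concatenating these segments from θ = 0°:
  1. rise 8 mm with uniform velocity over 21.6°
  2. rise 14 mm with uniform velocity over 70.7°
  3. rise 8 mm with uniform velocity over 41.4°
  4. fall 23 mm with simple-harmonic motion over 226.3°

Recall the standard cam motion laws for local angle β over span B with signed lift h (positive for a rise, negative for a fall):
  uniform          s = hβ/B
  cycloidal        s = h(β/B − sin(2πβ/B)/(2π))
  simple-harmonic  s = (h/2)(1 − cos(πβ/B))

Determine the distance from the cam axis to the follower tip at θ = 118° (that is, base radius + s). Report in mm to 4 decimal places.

seg 1 [0°–21.6°] uniform, h=8: full span → s += 8 → s = 8.0000
seg 2 [21.6°–92.3°] uniform, h=14: full span → s += 14 → s = 22.0000
seg 3 [92.3°–133.7°] uniform, h=8: θ=118° here. β=25.7, B=41.4. 8·25.7/41.4 = 4.9662 → s = 26.9662
radial distance = base radius + s = 32 + 26.9662 = 58.9662

58.9662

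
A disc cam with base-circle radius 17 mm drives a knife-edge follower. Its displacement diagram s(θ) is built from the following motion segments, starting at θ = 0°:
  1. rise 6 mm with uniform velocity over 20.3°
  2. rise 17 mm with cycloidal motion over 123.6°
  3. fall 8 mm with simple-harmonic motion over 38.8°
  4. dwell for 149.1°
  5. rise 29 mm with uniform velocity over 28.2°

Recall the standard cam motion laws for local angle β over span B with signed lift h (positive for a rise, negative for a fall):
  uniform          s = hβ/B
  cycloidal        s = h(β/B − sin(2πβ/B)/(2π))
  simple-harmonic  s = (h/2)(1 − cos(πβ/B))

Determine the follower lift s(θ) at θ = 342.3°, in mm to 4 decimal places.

seg 1 [0°–20.3°] uniform, h=6: full span → s += 6 → s = 6.0000
seg 2 [20.3°–143.9°] cycloidal, h=17: full span → s += 17 → s = 23.0000
seg 3 [143.9°–182.7°] simple-harmonic, h=-8: full span → s += -8 → s = 15.0000
seg 4 [182.7°–331.8°] dwell: s stays 15.0000
seg 5 [331.8°–360°] uniform, h=29: θ=342.3° here. β=10.5, B=28.2. 29·10.5/28.2 = 10.7979 → s = 25.7979

25.7979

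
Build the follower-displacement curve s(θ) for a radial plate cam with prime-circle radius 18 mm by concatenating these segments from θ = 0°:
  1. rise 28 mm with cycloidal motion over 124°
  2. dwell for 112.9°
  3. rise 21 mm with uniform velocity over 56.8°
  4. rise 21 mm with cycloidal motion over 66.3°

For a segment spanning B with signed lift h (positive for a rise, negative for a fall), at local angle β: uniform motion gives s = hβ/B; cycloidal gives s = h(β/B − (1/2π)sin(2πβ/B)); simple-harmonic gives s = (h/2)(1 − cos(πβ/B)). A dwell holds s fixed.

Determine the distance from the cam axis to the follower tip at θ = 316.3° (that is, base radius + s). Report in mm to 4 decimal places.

seg 1 [0°–124°] cycloidal, h=28: full span → s += 28 → s = 28.0000
seg 2 [124°–236.9°] dwell: s stays 28.0000
seg 3 [236.9°–293.7°] uniform, h=21: full span → s += 21 → s = 49.0000
seg 4 [293.7°–360°] cycloidal, h=21: θ=316.3° here. β=22.6, B=66.3. 21·(0.3409 − sin(2π·0.3409)/(2π)) = 4.3463 → s = 53.3463
radial distance = base radius + s = 18 + 53.3463 = 71.3463

71.3463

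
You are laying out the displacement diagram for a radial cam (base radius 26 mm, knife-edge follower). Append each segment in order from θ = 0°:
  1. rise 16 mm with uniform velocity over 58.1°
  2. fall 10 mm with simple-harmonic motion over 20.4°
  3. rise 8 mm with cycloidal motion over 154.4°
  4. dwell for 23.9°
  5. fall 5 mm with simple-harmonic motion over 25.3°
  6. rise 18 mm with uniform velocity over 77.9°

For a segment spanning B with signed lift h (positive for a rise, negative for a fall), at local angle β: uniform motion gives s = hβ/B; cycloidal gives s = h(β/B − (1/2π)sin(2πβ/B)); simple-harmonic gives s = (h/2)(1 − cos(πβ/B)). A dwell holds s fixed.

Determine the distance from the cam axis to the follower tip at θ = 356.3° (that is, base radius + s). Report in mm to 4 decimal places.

seg 1 [0°–58.1°] uniform, h=16: full span → s += 16 → s = 16.0000
seg 2 [58.1°–78.5°] simple-harmonic, h=-10: full span → s += -10 → s = 6.0000
seg 3 [78.5°–232.9°] cycloidal, h=8: full span → s += 8 → s = 14.0000
seg 4 [232.9°–256.8°] dwell: s stays 14.0000
seg 5 [256.8°–282.1°] simple-harmonic, h=-5: full span → s += -5 → s = 9.0000
seg 6 [282.1°–360°] uniform, h=18: θ=356.3° here. β=74.2, B=77.9. 18·74.2/77.9 = 17.1451 → s = 26.1451
radial distance = base radius + s = 26 + 26.1451 = 52.1451

52.1451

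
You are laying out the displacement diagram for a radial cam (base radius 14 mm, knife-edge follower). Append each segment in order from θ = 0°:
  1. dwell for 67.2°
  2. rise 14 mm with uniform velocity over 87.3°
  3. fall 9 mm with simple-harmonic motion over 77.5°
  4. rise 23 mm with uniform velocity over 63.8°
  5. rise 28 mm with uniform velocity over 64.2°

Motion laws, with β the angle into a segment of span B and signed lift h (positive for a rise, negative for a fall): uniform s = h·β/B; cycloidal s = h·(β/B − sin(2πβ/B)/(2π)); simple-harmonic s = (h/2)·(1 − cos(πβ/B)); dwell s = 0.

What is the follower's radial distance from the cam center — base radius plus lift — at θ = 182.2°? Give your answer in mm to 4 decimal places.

seg 1 [0°–67.2°] dwell: s stays 0.0000
seg 2 [67.2°–154.5°] uniform, h=14: full span → s += 14 → s = 14.0000
seg 3 [154.5°–232°] simple-harmonic, h=-9: θ=182.2° here. β=27.7, B=77.5. -9/2·(1 − cos(π·0.3574)) = -2.5510 → s = 11.4490
radial distance = base radius + s = 14 + 11.4490 = 25.4490

25.4490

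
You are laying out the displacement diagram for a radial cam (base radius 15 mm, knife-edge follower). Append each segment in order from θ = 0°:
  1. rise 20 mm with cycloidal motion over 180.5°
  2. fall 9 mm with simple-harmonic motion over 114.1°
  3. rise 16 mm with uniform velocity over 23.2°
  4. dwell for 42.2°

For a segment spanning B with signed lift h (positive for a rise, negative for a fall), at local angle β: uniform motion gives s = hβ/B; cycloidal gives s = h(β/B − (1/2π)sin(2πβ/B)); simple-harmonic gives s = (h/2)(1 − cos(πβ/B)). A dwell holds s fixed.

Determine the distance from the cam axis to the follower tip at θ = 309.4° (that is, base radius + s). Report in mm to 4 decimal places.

seg 1 [0°–180.5°] cycloidal, h=20: full span → s += 20 → s = 20.0000
seg 2 [180.5°–294.6°] simple-harmonic, h=-9: full span → s += -9 → s = 11.0000
seg 3 [294.6°–317.8°] uniform, h=16: θ=309.4° here. β=14.8, B=23.2. 16·14.8/23.2 = 10.2069 → s = 21.2069
radial distance = base radius + s = 15 + 21.2069 = 36.2069

36.2069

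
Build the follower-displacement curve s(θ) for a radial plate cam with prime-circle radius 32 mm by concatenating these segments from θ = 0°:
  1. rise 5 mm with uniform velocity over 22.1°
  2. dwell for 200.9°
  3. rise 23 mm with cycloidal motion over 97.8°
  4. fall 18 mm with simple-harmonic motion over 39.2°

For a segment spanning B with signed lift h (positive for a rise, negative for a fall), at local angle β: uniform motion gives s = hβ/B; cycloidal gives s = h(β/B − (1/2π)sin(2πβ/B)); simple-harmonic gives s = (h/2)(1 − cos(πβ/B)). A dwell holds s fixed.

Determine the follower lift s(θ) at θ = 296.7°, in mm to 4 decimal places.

seg 1 [0°–22.1°] uniform, h=5: full span → s += 5 → s = 5.0000
seg 2 [22.1°–223°] dwell: s stays 5.0000
seg 3 [223°–320.8°] cycloidal, h=23: θ=296.7° here. β=73.7, B=97.8. 23·(0.7536 − sin(2π·0.7536)/(2π)) = 20.9919 → s = 25.9919

25.9919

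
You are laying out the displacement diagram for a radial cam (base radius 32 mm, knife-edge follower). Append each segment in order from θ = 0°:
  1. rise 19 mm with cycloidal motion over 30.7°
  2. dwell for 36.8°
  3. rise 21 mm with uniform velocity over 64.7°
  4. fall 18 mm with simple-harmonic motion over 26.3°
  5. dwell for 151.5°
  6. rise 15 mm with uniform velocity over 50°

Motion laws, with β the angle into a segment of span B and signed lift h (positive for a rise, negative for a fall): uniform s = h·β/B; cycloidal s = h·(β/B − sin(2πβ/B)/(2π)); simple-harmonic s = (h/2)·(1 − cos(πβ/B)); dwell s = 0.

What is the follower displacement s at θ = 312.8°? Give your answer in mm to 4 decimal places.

seg 1 [0°–30.7°] cycloidal, h=19: full span → s += 19 → s = 19.0000
seg 2 [30.7°–67.5°] dwell: s stays 19.0000
seg 3 [67.5°–132.2°] uniform, h=21: full span → s += 21 → s = 40.0000
seg 4 [132.2°–158.5°] simple-harmonic, h=-18: full span → s += -18 → s = 22.0000
seg 5 [158.5°–310°] dwell: s stays 22.0000
seg 6 [310°–360°] uniform, h=15: θ=312.8° here. β=2.8, B=50. 15·2.8/50 = 0.8400 → s = 22.8400

22.8400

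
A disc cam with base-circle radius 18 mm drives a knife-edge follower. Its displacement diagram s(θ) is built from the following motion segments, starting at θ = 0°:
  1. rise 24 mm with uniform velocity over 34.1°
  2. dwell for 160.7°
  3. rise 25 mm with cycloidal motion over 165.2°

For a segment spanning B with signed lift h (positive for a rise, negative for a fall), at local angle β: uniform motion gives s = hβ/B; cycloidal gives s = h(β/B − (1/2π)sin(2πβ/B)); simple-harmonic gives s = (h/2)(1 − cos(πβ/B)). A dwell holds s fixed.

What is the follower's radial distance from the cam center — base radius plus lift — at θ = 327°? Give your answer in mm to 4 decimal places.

seg 1 [0°–34.1°] uniform, h=24: full span → s += 24 → s = 24.0000
seg 2 [34.1°–194.8°] dwell: s stays 24.0000
seg 3 [194.8°–360°] cycloidal, h=25: θ=327° here. β=132.2, B=165.2. 25·(0.8002 − sin(2π·0.8002)/(2π)) = 23.7883 → s = 47.7883
radial distance = base radius + s = 18 + 47.7883 = 65.7883

65.7883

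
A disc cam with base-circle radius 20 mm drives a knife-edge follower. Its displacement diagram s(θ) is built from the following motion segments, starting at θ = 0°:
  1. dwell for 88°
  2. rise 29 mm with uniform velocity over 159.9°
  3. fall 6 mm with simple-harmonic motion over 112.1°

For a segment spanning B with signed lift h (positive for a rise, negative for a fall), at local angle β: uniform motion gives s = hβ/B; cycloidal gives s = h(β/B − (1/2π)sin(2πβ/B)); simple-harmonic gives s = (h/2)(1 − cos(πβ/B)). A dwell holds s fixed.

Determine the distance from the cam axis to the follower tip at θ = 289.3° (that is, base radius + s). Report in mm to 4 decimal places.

seg 1 [0°–88°] dwell: s stays 0.0000
seg 2 [88°–247.9°] uniform, h=29: full span → s += 29 → s = 29.0000
seg 3 [247.9°–360°] simple-harmonic, h=-6: θ=289.3° here. β=41.4, B=112.1. -6/2·(1 − cos(π·0.3693)) = -1.8026 → s = 27.1974
radial distance = base radius + s = 20 + 27.1974 = 47.1974

47.1974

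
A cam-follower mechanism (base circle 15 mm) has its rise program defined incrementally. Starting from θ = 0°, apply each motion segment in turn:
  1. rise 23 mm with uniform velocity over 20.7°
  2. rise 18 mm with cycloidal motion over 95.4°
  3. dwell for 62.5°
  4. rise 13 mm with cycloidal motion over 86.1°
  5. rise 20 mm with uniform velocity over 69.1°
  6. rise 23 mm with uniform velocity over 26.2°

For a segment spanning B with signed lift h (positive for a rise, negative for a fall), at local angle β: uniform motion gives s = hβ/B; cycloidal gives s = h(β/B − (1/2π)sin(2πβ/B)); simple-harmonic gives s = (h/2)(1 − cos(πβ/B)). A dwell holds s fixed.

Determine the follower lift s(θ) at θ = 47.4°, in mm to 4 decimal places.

seg 1 [0°–20.7°] uniform, h=23: full span → s += 23 → s = 23.0000
seg 2 [20.7°–116.1°] cycloidal, h=18: θ=47.4° here. β=26.7, B=95.4. 18·(0.2799 − sin(2π·0.2799)/(2π)) = 2.2233 → s = 25.2233

25.2233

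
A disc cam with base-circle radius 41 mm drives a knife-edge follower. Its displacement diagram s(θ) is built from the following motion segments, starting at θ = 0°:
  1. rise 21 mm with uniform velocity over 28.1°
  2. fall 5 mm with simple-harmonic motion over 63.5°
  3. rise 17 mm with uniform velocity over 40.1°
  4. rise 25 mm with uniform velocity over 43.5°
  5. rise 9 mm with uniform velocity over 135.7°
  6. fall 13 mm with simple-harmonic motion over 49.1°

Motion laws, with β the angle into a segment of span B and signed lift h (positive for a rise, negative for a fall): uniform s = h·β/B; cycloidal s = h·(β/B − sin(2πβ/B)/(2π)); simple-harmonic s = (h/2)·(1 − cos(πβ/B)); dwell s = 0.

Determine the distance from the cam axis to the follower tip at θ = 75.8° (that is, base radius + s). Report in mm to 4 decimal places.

seg 1 [0°–28.1°] uniform, h=21: full span → s += 21 → s = 21.0000
seg 2 [28.1°–91.6°] simple-harmonic, h=-5: θ=75.8° here. β=47.7, B=63.5. -5/2·(1 − cos(π·0.7512)) = -4.2743 → s = 16.7257
radial distance = base radius + s = 41 + 16.7257 = 57.7257

57.7257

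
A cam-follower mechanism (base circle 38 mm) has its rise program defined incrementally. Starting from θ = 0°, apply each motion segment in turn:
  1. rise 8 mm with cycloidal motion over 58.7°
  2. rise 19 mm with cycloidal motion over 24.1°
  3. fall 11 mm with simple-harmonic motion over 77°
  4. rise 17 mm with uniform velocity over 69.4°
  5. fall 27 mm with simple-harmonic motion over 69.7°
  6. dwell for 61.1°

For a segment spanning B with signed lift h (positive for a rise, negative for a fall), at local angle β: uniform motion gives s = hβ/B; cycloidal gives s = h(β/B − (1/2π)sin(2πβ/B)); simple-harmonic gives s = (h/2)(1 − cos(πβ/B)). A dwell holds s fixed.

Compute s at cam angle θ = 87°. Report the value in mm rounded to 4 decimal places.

seg 1 [0°–58.7°] cycloidal, h=8: full span → s += 8 → s = 8.0000
seg 2 [58.7°–82.8°] cycloidal, h=19: full span → s += 19 → s = 27.0000
seg 3 [82.8°–159.8°] simple-harmonic, h=-11: θ=87° here. β=4.2, B=77. -11/2·(1 − cos(π·0.0545)) = -0.0806 → s = 26.9194

26.9194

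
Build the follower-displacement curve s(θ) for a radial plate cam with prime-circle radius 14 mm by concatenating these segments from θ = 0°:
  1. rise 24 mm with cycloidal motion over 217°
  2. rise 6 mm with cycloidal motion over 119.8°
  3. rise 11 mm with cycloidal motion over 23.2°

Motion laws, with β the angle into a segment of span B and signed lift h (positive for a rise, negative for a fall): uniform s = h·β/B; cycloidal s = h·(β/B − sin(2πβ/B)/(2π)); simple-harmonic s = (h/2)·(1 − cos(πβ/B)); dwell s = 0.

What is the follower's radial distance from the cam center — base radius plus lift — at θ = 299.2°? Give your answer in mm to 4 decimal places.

seg 1 [0°–217°] cycloidal, h=24: full span → s += 24 → s = 24.0000
seg 2 [217°–336.8°] cycloidal, h=6: θ=299.2° here. β=82.2, B=119.8. 6·(0.6861 − sin(2π·0.6861)/(2π)) = 4.9960 → s = 28.9960
radial distance = base radius + s = 14 + 28.9960 = 42.9960

42.9960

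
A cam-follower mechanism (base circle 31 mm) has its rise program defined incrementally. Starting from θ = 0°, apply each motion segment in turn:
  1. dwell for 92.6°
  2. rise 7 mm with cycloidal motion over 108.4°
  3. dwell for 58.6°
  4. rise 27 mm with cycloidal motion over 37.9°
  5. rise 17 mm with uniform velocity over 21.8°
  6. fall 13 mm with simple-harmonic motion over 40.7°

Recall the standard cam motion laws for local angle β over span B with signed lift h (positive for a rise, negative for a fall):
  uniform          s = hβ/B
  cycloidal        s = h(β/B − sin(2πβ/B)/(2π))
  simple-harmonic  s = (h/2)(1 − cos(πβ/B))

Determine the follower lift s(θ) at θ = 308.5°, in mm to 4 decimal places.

seg 1 [0°–92.6°] dwell: s stays 0.0000
seg 2 [92.6°–201°] cycloidal, h=7: full span → s += 7 → s = 7.0000
seg 3 [201°–259.6°] dwell: s stays 7.0000
seg 4 [259.6°–297.5°] cycloidal, h=27: full span → s += 27 → s = 34.0000
seg 5 [297.5°–319.3°] uniform, h=17: θ=308.5° here. β=11, B=21.8. 17·11/21.8 = 8.5780 → s = 42.5780

42.5780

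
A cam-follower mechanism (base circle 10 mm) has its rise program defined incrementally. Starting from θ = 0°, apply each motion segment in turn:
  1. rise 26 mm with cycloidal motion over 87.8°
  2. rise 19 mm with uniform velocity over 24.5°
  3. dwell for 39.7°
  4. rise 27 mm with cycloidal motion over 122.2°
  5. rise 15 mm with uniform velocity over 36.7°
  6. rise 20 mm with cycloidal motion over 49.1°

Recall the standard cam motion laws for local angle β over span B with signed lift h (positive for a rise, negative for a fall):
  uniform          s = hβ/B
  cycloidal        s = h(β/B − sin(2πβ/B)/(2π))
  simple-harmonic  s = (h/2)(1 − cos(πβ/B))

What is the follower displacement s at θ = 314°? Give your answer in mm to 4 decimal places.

seg 1 [0°–87.8°] cycloidal, h=26: full span → s += 26 → s = 26.0000
seg 2 [87.8°–112.3°] uniform, h=19: full span → s += 19 → s = 45.0000
seg 3 [112.3°–152°] dwell: s stays 45.0000
seg 4 [152°–274.2°] cycloidal, h=27: full span → s += 27 → s = 72.0000
seg 5 [274.2°–310.9°] uniform, h=15: full span → s += 15 → s = 87.0000
seg 6 [310.9°–360°] cycloidal, h=20: θ=314° here. β=3.1, B=49.1. 20·(0.0631 − sin(2π·0.0631)/(2π)) = 0.0329 → s = 87.0329

87.0329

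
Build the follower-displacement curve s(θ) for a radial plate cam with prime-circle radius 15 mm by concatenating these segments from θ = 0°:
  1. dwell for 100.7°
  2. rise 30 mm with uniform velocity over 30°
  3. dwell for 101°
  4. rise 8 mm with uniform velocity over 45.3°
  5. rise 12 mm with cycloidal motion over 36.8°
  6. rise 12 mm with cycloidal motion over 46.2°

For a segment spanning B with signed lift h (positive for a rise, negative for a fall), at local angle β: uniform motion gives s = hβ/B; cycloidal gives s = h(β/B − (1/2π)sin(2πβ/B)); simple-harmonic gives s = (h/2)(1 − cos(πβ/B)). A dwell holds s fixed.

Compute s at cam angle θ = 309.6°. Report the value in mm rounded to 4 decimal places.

seg 1 [0°–100.7°] dwell: s stays 0.0000
seg 2 [100.7°–130.7°] uniform, h=30: full span → s += 30 → s = 30.0000
seg 3 [130.7°–231.7°] dwell: s stays 30.0000
seg 4 [231.7°–277°] uniform, h=8: full span → s += 8 → s = 38.0000
seg 5 [277°–313.8°] cycloidal, h=12: θ=309.6° here. β=32.6, B=36.8. 12·(0.8859 − sin(2π·0.8859)/(2π)) = 11.8856 → s = 49.8856

49.8856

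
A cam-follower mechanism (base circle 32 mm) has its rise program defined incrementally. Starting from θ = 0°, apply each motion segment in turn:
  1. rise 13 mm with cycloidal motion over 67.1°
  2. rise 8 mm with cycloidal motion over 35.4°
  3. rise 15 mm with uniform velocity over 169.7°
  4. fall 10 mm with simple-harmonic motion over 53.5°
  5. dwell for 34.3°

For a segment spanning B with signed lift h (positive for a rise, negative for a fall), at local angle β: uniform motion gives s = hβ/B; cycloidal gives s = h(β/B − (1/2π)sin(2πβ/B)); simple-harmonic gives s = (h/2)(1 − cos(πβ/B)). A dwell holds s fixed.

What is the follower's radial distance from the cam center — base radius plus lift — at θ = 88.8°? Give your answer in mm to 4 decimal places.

seg 1 [0°–67.1°] cycloidal, h=13: full span → s += 13 → s = 13.0000
seg 2 [67.1°–102.5°] cycloidal, h=8: θ=88.8° here. β=21.7, B=35.4. 8·(0.6130 − sin(2π·0.6130)/(2π)) = 5.7339 → s = 18.7339
radial distance = base radius + s = 32 + 18.7339 = 50.7339

50.7339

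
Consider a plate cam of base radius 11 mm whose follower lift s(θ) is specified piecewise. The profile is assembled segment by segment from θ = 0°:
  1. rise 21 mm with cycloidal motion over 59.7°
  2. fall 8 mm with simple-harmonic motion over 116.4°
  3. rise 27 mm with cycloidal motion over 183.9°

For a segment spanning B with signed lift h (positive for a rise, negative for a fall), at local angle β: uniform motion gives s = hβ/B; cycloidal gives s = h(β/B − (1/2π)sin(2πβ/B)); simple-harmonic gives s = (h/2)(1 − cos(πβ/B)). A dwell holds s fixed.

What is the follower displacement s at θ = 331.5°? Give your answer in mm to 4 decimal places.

seg 1 [0°–59.7°] cycloidal, h=21: full span → s += 21 → s = 21.0000
seg 2 [59.7°–176.1°] simple-harmonic, h=-8: full span → s += -8 → s = 13.0000
seg 3 [176.1°–360°] cycloidal, h=27: θ=331.5° here. β=155.4, B=183.9. 27·(0.8450 − sin(2π·0.8450)/(2π)) = 26.3694 → s = 39.3694

39.3694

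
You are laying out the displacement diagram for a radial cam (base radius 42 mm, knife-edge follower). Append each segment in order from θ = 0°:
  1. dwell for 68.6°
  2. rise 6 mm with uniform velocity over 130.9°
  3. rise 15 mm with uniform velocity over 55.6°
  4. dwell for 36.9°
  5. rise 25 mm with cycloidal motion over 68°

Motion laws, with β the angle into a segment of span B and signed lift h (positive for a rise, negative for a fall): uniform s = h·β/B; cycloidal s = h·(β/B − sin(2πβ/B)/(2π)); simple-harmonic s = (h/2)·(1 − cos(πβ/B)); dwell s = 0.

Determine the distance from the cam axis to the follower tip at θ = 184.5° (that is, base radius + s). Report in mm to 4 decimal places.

seg 1 [0°–68.6°] dwell: s stays 0.0000
seg 2 [68.6°–199.5°] uniform, h=6: θ=184.5° here. β=115.9, B=130.9. 6·115.9/130.9 = 5.3125 → s = 5.3125
radial distance = base radius + s = 42 + 5.3125 = 47.3125

47.3125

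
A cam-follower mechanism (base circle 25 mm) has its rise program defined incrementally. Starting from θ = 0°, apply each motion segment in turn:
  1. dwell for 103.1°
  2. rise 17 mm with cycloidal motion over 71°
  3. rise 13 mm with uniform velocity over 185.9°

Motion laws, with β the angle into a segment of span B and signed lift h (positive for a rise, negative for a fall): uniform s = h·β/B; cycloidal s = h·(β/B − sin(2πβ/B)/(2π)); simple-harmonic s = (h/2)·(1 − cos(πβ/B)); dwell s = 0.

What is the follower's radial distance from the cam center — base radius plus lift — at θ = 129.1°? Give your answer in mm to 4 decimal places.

seg 1 [0°–103.1°] dwell: s stays 0.0000
seg 2 [103.1°–174.1°] cycloidal, h=17: θ=129.1° here. β=26, B=71. 17·(0.3662 − sin(2π·0.3662)/(2π)) = 4.2093 → s = 4.2093
radial distance = base radius + s = 25 + 4.2093 = 29.2093

29.2093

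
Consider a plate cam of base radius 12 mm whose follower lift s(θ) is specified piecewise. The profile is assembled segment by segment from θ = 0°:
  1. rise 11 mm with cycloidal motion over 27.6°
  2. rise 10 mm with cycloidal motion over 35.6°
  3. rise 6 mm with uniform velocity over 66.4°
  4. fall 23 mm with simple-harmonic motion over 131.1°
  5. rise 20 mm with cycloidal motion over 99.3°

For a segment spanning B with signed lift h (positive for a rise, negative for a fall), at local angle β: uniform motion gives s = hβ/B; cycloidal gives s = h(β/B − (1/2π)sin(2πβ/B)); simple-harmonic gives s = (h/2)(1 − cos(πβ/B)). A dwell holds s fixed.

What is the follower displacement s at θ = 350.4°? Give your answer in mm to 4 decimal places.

seg 1 [0°–27.6°] cycloidal, h=11: full span → s += 11 → s = 11.0000
seg 2 [27.6°–63.2°] cycloidal, h=10: full span → s += 10 → s = 21.0000
seg 3 [63.2°–129.6°] uniform, h=6: full span → s += 6 → s = 27.0000
seg 4 [129.6°–260.7°] simple-harmonic, h=-23: full span → s += -23 → s = 4.0000
seg 5 [260.7°–360°] cycloidal, h=20: θ=350.4° here. β=89.7, B=99.3. 20·(0.9033 − sin(2π·0.9033)/(2π)) = 19.8833 → s = 23.8833

23.8833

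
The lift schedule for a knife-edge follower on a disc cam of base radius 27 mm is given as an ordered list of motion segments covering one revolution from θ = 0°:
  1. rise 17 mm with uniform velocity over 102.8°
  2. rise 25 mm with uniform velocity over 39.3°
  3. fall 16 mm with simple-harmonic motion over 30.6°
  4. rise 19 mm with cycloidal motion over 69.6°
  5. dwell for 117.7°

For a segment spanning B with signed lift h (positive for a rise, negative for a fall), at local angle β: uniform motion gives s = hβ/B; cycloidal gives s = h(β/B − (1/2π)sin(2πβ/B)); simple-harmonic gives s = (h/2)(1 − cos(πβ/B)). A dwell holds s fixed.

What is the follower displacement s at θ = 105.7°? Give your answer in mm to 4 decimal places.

seg 1 [0°–102.8°] uniform, h=17: full span → s += 17 → s = 17.0000
seg 2 [102.8°–142.1°] uniform, h=25: θ=105.7° here. β=2.9, B=39.3. 25·2.9/39.3 = 1.8448 → s = 18.8448

18.8448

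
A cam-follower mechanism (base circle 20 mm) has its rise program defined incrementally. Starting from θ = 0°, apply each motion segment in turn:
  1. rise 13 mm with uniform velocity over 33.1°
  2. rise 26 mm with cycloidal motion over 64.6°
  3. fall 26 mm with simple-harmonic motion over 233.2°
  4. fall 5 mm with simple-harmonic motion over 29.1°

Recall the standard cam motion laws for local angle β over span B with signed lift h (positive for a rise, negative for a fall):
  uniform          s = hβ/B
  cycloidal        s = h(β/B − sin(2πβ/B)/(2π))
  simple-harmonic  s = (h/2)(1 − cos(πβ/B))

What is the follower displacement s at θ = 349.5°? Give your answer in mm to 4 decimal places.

seg 1 [0°–33.1°] uniform, h=13: full span → s += 13 → s = 13.0000
seg 2 [33.1°–97.7°] cycloidal, h=26: full span → s += 26 → s = 39.0000
seg 3 [97.7°–330.9°] simple-harmonic, h=-26: full span → s += -26 → s = 13.0000
seg 4 [330.9°–360°] simple-harmonic, h=-5: θ=349.5° here. β=18.6, B=29.1. -5/2·(1 − cos(π·0.6392)) = -3.5586 → s = 9.4414

9.4414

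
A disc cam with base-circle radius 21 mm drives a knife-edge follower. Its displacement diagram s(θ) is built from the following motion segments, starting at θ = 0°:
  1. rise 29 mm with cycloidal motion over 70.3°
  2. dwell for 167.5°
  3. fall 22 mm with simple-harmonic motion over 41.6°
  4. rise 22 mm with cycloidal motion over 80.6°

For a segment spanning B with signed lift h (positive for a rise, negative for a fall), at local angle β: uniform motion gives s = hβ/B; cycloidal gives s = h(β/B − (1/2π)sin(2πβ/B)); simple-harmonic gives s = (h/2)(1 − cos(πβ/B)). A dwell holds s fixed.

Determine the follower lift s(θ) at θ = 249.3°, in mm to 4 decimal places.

seg 1 [0°–70.3°] cycloidal, h=29: full span → s += 29 → s = 29.0000
seg 2 [70.3°–237.8°] dwell: s stays 29.0000
seg 3 [237.8°–279.4°] simple-harmonic, h=-22: θ=249.3° here. β=11.5, B=41.6. -22/2·(1 − cos(π·0.2764)) = -3.8940 → s = 25.1060

25.1060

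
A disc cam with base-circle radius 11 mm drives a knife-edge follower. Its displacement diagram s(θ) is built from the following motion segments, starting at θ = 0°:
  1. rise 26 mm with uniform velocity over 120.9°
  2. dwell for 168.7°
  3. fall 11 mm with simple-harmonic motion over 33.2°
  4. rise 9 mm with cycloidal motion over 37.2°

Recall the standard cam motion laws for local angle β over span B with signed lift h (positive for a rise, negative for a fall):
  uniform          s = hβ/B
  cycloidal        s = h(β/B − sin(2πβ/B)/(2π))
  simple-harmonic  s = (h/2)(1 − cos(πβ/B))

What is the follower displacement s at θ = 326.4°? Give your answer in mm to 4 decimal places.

seg 1 [0°–120.9°] uniform, h=26: full span → s += 26 → s = 26.0000
seg 2 [120.9°–289.6°] dwell: s stays 26.0000
seg 3 [289.6°–322.8°] simple-harmonic, h=-11: full span → s += -11 → s = 15.0000
seg 4 [322.8°–360°] cycloidal, h=9: θ=326.4° here. β=3.6, B=37.2. 9·(0.0968 − sin(2π·0.0968)/(2π)) = 0.0527 → s = 15.0527

15.0527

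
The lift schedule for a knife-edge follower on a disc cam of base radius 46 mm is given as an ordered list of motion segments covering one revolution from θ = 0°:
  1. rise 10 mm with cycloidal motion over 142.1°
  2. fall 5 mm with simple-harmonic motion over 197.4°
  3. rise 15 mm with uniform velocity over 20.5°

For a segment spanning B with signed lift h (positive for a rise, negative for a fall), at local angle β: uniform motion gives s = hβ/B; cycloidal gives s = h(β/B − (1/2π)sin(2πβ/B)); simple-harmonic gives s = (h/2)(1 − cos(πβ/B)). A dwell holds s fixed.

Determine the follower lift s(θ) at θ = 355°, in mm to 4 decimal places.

seg 1 [0°–142.1°] cycloidal, h=10: full span → s += 10 → s = 10.0000
seg 2 [142.1°–339.5°] simple-harmonic, h=-5: full span → s += -5 → s = 5.0000
seg 3 [339.5°–360°] uniform, h=15: θ=355° here. β=15.5, B=20.5. 15·15.5/20.5 = 11.3415 → s = 16.3415

16.3415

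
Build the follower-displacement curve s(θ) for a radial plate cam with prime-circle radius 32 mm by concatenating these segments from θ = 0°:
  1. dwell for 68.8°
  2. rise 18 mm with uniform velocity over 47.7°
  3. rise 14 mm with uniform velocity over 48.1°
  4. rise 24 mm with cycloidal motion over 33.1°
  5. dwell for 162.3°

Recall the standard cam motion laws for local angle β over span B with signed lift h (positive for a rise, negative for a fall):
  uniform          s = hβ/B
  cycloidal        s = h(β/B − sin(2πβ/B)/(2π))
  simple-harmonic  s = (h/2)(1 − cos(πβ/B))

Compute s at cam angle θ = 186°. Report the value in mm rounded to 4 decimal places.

seg 1 [0°–68.8°] dwell: s stays 0.0000
seg 2 [68.8°–116.5°] uniform, h=18: full span → s += 18 → s = 18.0000
seg 3 [116.5°–164.6°] uniform, h=14: full span → s += 14 → s = 32.0000
seg 4 [164.6°–197.7°] cycloidal, h=24: θ=186° here. β=21.4, B=33.1. 24·(0.6465 − sin(2π·0.6465)/(2π)) = 18.5571 → s = 50.5571

50.5571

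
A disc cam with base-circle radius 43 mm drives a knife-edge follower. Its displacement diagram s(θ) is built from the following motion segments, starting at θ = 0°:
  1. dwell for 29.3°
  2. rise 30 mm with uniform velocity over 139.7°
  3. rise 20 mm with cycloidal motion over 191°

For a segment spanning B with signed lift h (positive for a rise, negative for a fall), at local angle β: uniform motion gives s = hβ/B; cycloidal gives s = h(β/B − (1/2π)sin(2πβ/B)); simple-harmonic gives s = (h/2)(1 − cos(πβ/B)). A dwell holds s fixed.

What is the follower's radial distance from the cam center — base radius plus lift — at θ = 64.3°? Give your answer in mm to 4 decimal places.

seg 1 [0°–29.3°] dwell: s stays 0.0000
seg 2 [29.3°–169°] uniform, h=30: θ=64.3° here. β=35, B=139.7. 30·35/139.7 = 7.5161 → s = 7.5161
radial distance = base radius + s = 43 + 7.5161 = 50.5161

50.5161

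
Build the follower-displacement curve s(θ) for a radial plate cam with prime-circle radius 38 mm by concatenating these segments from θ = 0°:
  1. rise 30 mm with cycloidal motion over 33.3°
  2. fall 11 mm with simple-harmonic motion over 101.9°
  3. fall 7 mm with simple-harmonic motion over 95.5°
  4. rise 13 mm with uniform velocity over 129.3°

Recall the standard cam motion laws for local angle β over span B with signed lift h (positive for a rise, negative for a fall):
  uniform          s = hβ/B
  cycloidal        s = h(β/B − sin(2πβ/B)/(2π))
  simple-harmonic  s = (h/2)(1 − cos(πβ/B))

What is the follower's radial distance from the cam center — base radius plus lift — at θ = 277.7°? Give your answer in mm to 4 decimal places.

seg 1 [0°–33.3°] cycloidal, h=30: full span → s += 30 → s = 30.0000
seg 2 [33.3°–135.2°] simple-harmonic, h=-11: full span → s += -11 → s = 19.0000
seg 3 [135.2°–230.7°] simple-harmonic, h=-7: full span → s += -7 → s = 12.0000
seg 4 [230.7°–360°] uniform, h=13: θ=277.7° here. β=47, B=129.3. 13·47/129.3 = 4.7254 → s = 16.7254
radial distance = base radius + s = 38 + 16.7254 = 54.7254

54.7254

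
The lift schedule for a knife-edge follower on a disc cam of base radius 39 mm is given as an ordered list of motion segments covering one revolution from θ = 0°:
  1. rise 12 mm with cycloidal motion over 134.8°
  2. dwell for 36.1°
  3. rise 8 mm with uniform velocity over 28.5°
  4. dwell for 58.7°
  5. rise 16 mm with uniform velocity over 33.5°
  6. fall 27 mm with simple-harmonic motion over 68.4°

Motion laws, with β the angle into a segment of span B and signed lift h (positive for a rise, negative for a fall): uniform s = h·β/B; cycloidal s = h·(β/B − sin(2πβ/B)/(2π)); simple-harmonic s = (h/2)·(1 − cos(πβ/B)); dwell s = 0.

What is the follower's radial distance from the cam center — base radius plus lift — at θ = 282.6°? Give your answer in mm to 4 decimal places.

seg 1 [0°–134.8°] cycloidal, h=12: full span → s += 12 → s = 12.0000
seg 2 [134.8°–170.9°] dwell: s stays 12.0000
seg 3 [170.9°–199.4°] uniform, h=8: full span → s += 8 → s = 20.0000
seg 4 [199.4°–258.1°] dwell: s stays 20.0000
seg 5 [258.1°–291.6°] uniform, h=16: θ=282.6° here. β=24.5, B=33.5. 16·24.5/33.5 = 11.7015 → s = 31.7015
radial distance = base radius + s = 39 + 31.7015 = 70.7015

70.7015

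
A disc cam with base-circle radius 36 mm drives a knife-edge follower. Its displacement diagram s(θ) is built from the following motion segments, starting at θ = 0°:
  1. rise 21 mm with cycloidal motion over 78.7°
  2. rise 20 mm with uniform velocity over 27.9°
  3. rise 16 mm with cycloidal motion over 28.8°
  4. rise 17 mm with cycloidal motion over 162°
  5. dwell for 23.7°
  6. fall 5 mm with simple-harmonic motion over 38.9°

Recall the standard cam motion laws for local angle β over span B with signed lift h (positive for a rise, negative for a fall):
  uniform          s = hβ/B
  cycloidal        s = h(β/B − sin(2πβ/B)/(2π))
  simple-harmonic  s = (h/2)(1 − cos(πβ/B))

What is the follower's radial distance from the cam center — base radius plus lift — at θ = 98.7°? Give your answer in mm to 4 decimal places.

seg 1 [0°–78.7°] cycloidal, h=21: full span → s += 21 → s = 21.0000
seg 2 [78.7°–106.6°] uniform, h=20: θ=98.7° here. β=20, B=27.9. 20·20/27.9 = 14.3369 → s = 35.3369
radial distance = base radius + s = 36 + 35.3369 = 71.3369

71.3369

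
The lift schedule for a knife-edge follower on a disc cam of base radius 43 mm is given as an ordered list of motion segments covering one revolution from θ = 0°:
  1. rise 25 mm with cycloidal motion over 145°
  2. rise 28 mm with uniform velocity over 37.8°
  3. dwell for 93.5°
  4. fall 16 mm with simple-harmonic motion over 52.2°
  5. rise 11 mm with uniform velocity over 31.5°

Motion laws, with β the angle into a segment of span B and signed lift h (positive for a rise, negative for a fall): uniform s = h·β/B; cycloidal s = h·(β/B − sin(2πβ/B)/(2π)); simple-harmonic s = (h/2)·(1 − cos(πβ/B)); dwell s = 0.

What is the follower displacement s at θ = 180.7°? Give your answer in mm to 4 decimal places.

seg 1 [0°–145°] cycloidal, h=25: full span → s += 25 → s = 25.0000
seg 2 [145°–182.8°] uniform, h=28: θ=180.7° here. β=35.7, B=37.8. 28·35.7/37.8 = 26.4444 → s = 51.4444

51.4444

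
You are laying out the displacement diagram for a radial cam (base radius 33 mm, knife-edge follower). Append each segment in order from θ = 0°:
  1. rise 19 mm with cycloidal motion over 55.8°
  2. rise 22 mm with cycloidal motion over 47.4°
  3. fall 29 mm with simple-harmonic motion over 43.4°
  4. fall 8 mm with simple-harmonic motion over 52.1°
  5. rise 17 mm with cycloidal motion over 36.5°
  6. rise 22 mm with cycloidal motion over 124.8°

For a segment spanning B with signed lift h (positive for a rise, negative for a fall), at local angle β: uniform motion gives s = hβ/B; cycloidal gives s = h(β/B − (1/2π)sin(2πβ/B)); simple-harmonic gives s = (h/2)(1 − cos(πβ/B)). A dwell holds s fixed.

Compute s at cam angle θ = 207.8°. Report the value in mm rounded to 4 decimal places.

seg 1 [0°–55.8°] cycloidal, h=19: full span → s += 19 → s = 19.0000
seg 2 [55.8°–103.2°] cycloidal, h=22: full span → s += 22 → s = 41.0000
seg 3 [103.2°–146.6°] simple-harmonic, h=-29: full span → s += -29 → s = 12.0000
seg 4 [146.6°–198.7°] simple-harmonic, h=-8: full span → s += -8 → s = 4.0000
seg 5 [198.7°–235.2°] cycloidal, h=17: θ=207.8° here. β=9.1, B=36.5. 17·(0.2493 − sin(2π·0.2493)/(2π)) = 1.5327 → s = 5.5327

5.5327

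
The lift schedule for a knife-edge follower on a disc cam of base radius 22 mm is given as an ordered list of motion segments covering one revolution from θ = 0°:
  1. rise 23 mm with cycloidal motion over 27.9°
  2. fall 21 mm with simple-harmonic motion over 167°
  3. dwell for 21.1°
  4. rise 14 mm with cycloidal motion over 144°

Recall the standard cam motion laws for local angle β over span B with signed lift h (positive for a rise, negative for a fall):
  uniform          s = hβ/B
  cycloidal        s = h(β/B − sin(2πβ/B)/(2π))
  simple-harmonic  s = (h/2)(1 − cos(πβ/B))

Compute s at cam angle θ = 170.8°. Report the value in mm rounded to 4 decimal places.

seg 1 [0°–27.9°] cycloidal, h=23: full span → s += 23 → s = 23.0000
seg 2 [27.9°–194.9°] simple-harmonic, h=-21: θ=170.8° here. β=142.9, B=167. -21/2·(1 − cos(π·0.8557)) = -19.9393 → s = 3.0607

3.0607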